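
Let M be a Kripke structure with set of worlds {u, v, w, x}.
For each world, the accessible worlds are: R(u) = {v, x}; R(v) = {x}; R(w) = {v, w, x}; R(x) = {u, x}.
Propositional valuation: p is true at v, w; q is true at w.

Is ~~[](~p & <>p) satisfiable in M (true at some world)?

No

Let φ = ~~[](~p & <>p). Evaluate φ at each world:
  u (successors {v, x}): φ is false.
  v (successors {x}): φ is false.
  w (successors {v, w, x}): φ is false.
  x (successors {u, x}): φ is false.
For instance, at u:
  At u: ~[](~p & <>p) is true, so ~~[](~p & <>p) is false.
    At u: [](~p & <>p) is false, so ~[](~p & <>p) is true.
      At u: [](~p & <>p) requires ~p & <>p at every successor {v, x}.
        ~p & <>p fails at v, so [](~p & <>p) is false at u.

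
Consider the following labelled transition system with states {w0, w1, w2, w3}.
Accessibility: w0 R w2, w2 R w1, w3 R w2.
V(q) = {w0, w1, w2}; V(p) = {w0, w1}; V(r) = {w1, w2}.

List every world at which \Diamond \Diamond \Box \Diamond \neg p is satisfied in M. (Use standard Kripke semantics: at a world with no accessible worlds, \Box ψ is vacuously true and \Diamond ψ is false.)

w0, w3

Recall that \Box ψ holds at a world iff ψ holds at every accessible world, and \Diamond ψ holds iff ψ holds at some accessible world.
Let φ = \Diamond \Diamond \Box \Diamond \neg p. Evaluate φ at each world:
  w0 (successors {w2}): φ is true.
  w1 (successors ∅): φ is false.
  w2 (successors {w1}): φ is false.
  w3 (successors {w2}): φ is true.
For instance, at w2:
  At w2: \Diamond \Diamond \Box \Diamond \neg p requires \Diamond \Box \Diamond \neg p at some successor in {w1}.
    At w1: \Diamond \Box \Diamond \neg p is false.
  So \Diamond \Diamond \Box \Diamond \neg p is false at w2.
Satisfying worlds: {w0, w3}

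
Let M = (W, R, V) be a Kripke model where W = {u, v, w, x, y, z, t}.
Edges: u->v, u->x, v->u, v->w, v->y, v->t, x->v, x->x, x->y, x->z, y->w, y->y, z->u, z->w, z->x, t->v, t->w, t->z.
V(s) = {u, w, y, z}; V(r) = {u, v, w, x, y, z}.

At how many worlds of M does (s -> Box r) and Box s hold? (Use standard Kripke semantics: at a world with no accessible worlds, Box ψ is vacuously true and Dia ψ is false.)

Let φ = (s -> Box r) and Box s. Evaluate φ at each world:
  u (successors {v, x}): φ is false.
  v (successors {u, w, y, t}): φ is false.
  w (successors ∅): φ is true.
  x (successors {v, x, y, z}): φ is false.
  y (successors {w, y}): φ is true.
  z (successors {u, w, x}): φ is false.
  t (successors {v, w, z}): φ is false.
For instance, at u:
  At u: s -> Box r is true, Box s is false, so (s -> Box r) and Box s is false.
    At u: s is true, Box r is true, so s -> Box r is true.
      At u: Box r requires r at every successor {v, x}.
        At v: r is true.
        At x: r is true.
      So Box r is true at u.
    At u: Box s requires s at every successor {v, x}.
      s fails at v, so Box s is false at u.
Satisfying worlds: {w, y}

2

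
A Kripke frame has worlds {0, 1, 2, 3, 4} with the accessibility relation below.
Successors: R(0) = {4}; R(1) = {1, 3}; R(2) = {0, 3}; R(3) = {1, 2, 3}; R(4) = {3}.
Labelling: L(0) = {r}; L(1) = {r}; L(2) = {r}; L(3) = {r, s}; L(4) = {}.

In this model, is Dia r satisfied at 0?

At 0: Dia r requires r at some successor in {4}.
  At 4: r is false.
So Dia r is false at 0.

No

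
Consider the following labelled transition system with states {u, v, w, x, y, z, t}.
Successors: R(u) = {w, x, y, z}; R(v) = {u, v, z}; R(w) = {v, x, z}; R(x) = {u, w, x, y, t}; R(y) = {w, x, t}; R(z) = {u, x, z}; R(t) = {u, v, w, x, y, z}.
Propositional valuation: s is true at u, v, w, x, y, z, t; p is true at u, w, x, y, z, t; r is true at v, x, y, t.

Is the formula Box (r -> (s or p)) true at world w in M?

Recall that Box ψ holds at a world iff ψ holds at every accessible world, and Dia ψ holds iff ψ holds at some accessible world.
At w: Box (r -> (s or p)) requires r -> (s or p) at every successor {v, x, z}.
  At v: r -> (s or p) is true.
  At x: r -> (s or p) is true.
  At z: r -> (s or p) is true.
So Box (r -> (s or p)) is true at w.

Yes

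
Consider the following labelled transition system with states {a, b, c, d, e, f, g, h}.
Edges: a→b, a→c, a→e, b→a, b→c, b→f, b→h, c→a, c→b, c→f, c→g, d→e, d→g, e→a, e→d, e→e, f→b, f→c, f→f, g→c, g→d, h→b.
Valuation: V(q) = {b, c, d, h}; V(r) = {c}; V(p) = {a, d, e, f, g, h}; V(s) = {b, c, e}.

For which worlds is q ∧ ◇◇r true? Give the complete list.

Recall that ◇ψ holds at a world iff ψ holds at some accessible world.
Let φ = q ∧ ◇◇r. Evaluate φ at each world:
  a (successors {b, c, e}): φ is false.
  b (successors {a, c, f, h}): φ is true.
  c (successors {a, b, f, g}): φ is true.
  d (successors {e, g}): φ is true.
  e (successors {a, d, e}): φ is false.
  f (successors {b, c, f}): φ is false.
  g (successors {c, d}): φ is false.
  h (successors {b}): φ is true.
For instance, at h:
  At h: q is true, ◇◇r is true, so q ∧ ◇◇r is true.
    At h: ◇◇r requires ◇r at some successor in {b}.
      ◇r holds at b, so ◇◇r is true at h.
Satisfying worlds: {b, c, d, h}

b, c, d, h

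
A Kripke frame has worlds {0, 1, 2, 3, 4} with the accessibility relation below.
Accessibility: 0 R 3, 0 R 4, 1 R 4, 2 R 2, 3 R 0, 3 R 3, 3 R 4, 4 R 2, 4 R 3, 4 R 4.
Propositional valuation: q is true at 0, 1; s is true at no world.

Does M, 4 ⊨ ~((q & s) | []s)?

Yes

Recall that []ψ holds at a world iff ψ holds at every accessible world, and <>ψ holds iff ψ holds at some accessible world.
At 4: (q & s) | []s is false, so ~((q & s) | []s) is true.
  At 4: q & s is false, []s is false, so (q & s) | []s is false.
    At 4: []s requires s at every successor {2, 3, 4}.
      s fails at 2, so []s is false at 4.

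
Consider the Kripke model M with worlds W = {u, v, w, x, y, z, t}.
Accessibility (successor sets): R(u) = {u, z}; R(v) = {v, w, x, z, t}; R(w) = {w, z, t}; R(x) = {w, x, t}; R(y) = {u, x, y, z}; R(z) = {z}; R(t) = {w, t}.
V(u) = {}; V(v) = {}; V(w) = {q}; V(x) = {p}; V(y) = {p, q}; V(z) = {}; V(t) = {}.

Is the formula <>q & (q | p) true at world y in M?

Yes

At y: <>q is true, q | p is true, so <>q & (q | p) is true.
  At y: <>q requires q at some successor in {u, x, y, z}.
    q holds at y, so <>q is true at y.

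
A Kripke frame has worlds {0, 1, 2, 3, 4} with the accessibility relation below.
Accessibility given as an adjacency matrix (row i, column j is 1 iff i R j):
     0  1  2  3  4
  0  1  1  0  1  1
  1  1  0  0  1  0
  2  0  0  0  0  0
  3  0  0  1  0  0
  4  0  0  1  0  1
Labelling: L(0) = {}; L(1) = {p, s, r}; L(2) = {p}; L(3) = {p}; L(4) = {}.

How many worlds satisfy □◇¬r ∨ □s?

3

Let φ = □◇¬r ∨ □s. Evaluate φ at each world:
  0 (successors {0, 1, 3, 4}): φ is true.
  1 (successors {0, 3}): φ is true.
  2 (successors ∅): φ is true.
  3 (successors {2}): φ is false.
  4 (successors {2, 4}): φ is false.
For instance, at 1:
  At 1: □◇¬r is true, □s is false, so □◇¬r ∨ □s is true.
    At 1: □◇¬r requires ◇¬r at every successor {0, 3}.
      At 0: ◇¬r is true.
      At 3: ◇¬r is true.
    So □◇¬r is true at 1.
    At 1: □s requires s at every successor {0, 3}.
      s fails at 0, so □s is false at 1.
Satisfying worlds: {0, 1, 2}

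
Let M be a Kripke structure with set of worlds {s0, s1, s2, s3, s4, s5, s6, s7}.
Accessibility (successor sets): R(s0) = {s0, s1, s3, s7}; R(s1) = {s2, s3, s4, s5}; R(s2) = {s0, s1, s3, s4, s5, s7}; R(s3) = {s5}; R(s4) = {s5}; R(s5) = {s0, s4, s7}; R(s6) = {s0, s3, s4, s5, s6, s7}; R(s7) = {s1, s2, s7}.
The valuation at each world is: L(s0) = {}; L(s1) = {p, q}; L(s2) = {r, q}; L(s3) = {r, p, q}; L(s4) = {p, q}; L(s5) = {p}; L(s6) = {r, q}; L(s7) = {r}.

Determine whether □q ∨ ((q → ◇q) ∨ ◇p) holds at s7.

Yes

At s7: □q is false, (q → ◇q) ∨ ◇p is true, so □q ∨ ((q → ◇q) ∨ ◇p) is true.
  At s7: □q requires q at every successor {s1, s2, s7}.
    q fails at s7, so □q is false at s7.
  At s7: q → ◇q is true, ◇p is true, so (q → ◇q) ∨ ◇p is true.
    At s7: q is false, ◇q is true, so q → ◇q is true.
      At s7: ◇q requires q at some successor in {s1, s2, s7}.
        q holds at s1, so ◇q is true at s7.
    At s7: ◇p requires p at some successor in {s1, s2, s7}.
      p holds at s1, so ◇p is true at s7.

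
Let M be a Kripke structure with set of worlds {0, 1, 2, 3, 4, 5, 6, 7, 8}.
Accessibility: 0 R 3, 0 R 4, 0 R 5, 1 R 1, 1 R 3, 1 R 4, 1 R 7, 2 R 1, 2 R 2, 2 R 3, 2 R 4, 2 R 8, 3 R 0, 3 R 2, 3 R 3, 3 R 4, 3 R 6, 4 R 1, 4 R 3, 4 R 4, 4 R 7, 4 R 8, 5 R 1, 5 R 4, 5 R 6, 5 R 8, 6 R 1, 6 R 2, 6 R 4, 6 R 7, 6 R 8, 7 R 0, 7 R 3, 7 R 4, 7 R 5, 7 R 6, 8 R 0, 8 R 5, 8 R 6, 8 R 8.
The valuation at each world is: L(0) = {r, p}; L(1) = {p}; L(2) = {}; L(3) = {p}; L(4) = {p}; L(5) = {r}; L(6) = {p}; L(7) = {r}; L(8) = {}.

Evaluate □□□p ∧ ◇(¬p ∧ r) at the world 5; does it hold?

At 5: □□□p is false, ◇(¬p ∧ r) is false, so □□□p ∧ ◇(¬p ∧ r) is false.
  At 5: □□□p requires □□p at every successor {1, 4, 6, 8}.
    □□p fails at 1, so □□□p is false at 5.
      At 1: □□p requires □p at every successor {1, 3, 4, 7}.
        □p fails at 1, so □□p is false at 1.
  At 5: ◇(¬p ∧ r) requires ¬p ∧ r at some successor in {1, 4, 6, 8}.
    At 1: ¬p ∧ r is false.
    At 4: ¬p ∧ r is false.
    At 6: ¬p ∧ r is false.
    At 8: ¬p ∧ r is false.
  So ◇(¬p ∧ r) is false at 5.

No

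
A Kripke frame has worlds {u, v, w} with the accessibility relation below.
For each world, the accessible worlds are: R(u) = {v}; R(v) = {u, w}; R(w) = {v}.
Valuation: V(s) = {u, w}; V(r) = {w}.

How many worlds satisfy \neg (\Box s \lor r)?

Let φ = \neg (\Box s \lor r). Evaluate φ at each world:
  u (successors {v}): φ is true.
  v (successors {u, w}): φ is false.
  w (successors {v}): φ is false.
For instance, at u:
  At u: \Box s \lor r is false, so \neg (\Box s \lor r) is true.
    At u: \Box s is false, r is false, so \Box s \lor r is false.
      At u: \Box s requires s at every successor {v}.
        s fails at v, so \Box s is false at u.
Satisfying worlds: {u}

1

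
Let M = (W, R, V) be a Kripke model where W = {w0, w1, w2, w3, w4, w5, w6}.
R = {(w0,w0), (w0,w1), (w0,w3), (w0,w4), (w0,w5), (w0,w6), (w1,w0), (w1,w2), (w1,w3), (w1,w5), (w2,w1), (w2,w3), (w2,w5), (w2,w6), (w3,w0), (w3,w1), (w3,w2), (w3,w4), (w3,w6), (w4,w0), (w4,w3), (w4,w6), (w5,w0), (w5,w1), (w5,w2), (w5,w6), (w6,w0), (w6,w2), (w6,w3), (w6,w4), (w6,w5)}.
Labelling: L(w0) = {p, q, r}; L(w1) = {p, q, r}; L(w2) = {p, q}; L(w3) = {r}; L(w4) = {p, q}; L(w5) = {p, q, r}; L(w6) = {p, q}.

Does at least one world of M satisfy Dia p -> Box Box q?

Recall that Box ψ holds at a world iff ψ holds at every accessible world, and Dia ψ holds iff ψ holds at some accessible world.
Let φ = Dia p -> Box Box q. Evaluate φ at each world:
  w0 (successors {w0, w1, w3, w4, w5, w6}): φ is false.
  w1 (successors {w0, w2, w3, w5}): φ is false.
  w2 (successors {w1, w3, w5, w6}): φ is false.
  w3 (successors {w0, w1, w2, w4, w6}): φ is false.
  w4 (successors {w0, w3, w6}): φ is false.
  w5 (successors {w0, w1, w2, w6}): φ is false.
  w6 (successors {w0, w2, w3, w4, w5}): φ is false.
For instance, at w1:
  At w1: Dia p is true, Box Box q is false, so Dia p -> Box Box q is false.
    At w1: Dia p requires p at some successor in {w0, w2, w3, w5}.
      p holds at w0, so Dia p is true at w1.
    At w1: Box Box q requires Box q at every successor {w0, w2, w3, w5}.
      Box q fails at w0, so Box Box q is false at w1.

No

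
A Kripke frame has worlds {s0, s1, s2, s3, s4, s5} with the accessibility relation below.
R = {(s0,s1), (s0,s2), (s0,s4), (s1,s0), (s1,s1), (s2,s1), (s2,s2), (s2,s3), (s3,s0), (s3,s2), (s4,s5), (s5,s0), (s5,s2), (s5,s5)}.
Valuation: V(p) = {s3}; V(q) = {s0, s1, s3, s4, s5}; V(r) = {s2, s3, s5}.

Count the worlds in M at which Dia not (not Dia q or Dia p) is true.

Let φ = Dia not (not Dia q or Dia p). Evaluate φ at each world:
  s0 (successors {s1, s2, s4}): φ is true.
  s1 (successors {s0, s1}): φ is true.
  s2 (successors {s1, s2, s3}): φ is true.
  s3 (successors {s0, s2}): φ is true.
  s4 (successors {s5}): φ is true.
  s5 (successors {s0, s2, s5}): φ is true.
For instance, at s3:
  At s3: Dia not (not Dia q or Dia p) requires not (not Dia q or Dia p) at some successor in {s0, s2}.
    not (not Dia q or Dia p) holds at s0, so Dia not (not Dia q or Dia p) is true at s3.
      At s0: not Dia q or Dia p is false, so not (not Dia q or Dia p) is true.
Satisfying worlds: {s0, s1, s2, s3, s4, s5}

6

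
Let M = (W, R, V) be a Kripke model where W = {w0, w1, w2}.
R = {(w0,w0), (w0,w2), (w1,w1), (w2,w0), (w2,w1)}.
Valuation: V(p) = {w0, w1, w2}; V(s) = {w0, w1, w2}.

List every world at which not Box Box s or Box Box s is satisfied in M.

w0, w1, w2

Recall that Box ψ holds at a world iff ψ holds at every accessible world, and Dia ψ holds iff ψ holds at some accessible world.
Let φ = not Box Box s or Box Box s. Evaluate φ at each world:
  w0 (successors {w0, w2}): φ is true.
  w1 (successors {w1}): φ is true.
  w2 (successors {w0, w1}): φ is true.
For instance, at w1:
  At w1: not Box Box s is false, Box Box s is true, so not Box Box s or Box Box s is true.
    At w1: Box Box s is true, so not Box Box s is false.
      At w1: Box Box s requires Box s at every successor {w1}.
        At w1: Box s is true.
      So Box Box s is true at w1.
    At w1: Box Box s requires Box s at every successor {w1}.
      At w1: Box s is true.
    So Box Box s is true at w1.
Satisfying worlds: {w0, w1, w2}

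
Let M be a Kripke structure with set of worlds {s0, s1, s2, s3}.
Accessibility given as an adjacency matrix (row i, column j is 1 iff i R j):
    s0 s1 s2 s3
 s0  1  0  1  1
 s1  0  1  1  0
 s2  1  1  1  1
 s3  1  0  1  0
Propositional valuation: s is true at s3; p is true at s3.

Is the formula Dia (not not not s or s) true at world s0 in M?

At s0: Dia (not not not s or s) requires not not not s or s at some successor in {s0, s2, s3}.
  not not not s or s holds at s0, so Dia (not not not s or s) is true at s0.

Yes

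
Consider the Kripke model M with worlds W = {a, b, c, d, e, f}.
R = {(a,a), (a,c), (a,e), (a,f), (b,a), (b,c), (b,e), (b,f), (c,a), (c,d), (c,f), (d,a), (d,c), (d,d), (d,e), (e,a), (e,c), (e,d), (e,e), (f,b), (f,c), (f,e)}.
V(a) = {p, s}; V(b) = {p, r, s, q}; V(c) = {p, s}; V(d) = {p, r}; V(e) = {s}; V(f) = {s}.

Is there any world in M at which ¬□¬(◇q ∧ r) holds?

Let φ = ¬□¬(◇q ∧ r). Evaluate φ at each world:
  a (successors {a, c, e, f}): φ is false.
  b (successors {a, c, e, f}): φ is false.
  c (successors {a, d, f}): φ is false.
  d (successors {a, c, d, e}): φ is false.
  e (successors {a, c, d, e}): φ is false.
  f (successors {b, c, e}): φ is false.
For instance, at e:
  At e: □¬(◇q ∧ r) is true, so ¬□¬(◇q ∧ r) is false.
    At e: □¬(◇q ∧ r) requires ¬(◇q ∧ r) at every successor {a, c, d, e}.
      At a: ¬(◇q ∧ r) is true.
      At c: ¬(◇q ∧ r) is true.
      At d: ¬(◇q ∧ r) is true.
      At e: ¬(◇q ∧ r) is true.
    So □¬(◇q ∧ r) is true at e.

No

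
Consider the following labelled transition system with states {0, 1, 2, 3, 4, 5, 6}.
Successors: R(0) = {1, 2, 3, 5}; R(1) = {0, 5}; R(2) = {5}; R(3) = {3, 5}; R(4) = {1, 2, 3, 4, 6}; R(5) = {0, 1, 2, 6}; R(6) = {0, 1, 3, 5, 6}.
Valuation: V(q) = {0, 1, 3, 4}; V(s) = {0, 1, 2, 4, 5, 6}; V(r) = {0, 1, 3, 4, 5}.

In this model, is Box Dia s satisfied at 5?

Yes

Recall that Box ψ holds at a world iff ψ holds at every accessible world, and Dia ψ holds iff ψ holds at some accessible world.
At 5: Box Dia s requires Dia s at every successor {0, 1, 2, 6}.
  At 0: Dia s is true.
  At 1: Dia s is true.
  At 2: Dia s is true.
  At 6: Dia s is true.
So Box Dia s is true at 5.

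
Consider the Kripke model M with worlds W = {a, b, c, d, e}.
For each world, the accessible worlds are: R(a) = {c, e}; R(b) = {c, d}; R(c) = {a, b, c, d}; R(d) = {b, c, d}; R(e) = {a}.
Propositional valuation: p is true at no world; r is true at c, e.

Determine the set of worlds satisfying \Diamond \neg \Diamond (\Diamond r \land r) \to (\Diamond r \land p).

b, c, d, e

Recall that \Diamond ψ holds at a world iff ψ holds at some accessible world.
Let φ = \Diamond \neg \Diamond (\Diamond r \land r) \to (\Diamond r \land p). Evaluate φ at each world:
  a (successors {c, e}): φ is false.
  b (successors {c, d}): φ is true.
  c (successors {a, b, c, d}): φ is true.
  d (successors {b, c, d}): φ is true.
  e (successors {a}): φ is true.
For instance, at a:
  At a: \Diamond \neg \Diamond (\Diamond r \land r) is true, \Diamond r \land p is false, so \Diamond \neg \Diamond (\Diamond r \land r) \to (\Diamond r \land p) is false.
    At a: \Diamond \neg \Diamond (\Diamond r \land r) requires \neg \Diamond (\Diamond r \land r) at some successor in {c, e}.
      \neg \Diamond (\Diamond r \land r) holds at e, so \Diamond \neg \Diamond (\Diamond r \land r) is true at a.
    At a: \Diamond r is true, p is false, so \Diamond r \land p is false.
      At a: \Diamond r requires r at some successor in {c, e}.
        r holds at c, so \Diamond r is true at a.
Satisfying worlds: {b, c, d, e}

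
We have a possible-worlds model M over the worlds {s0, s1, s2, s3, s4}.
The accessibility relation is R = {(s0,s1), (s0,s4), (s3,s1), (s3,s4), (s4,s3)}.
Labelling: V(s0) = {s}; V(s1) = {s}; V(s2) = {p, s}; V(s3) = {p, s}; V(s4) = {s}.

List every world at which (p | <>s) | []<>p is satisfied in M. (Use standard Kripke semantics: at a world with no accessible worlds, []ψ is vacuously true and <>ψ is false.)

s0, s1, s2, s3, s4

Let φ = (p | <>s) | []<>p. Evaluate φ at each world:
  s0 (successors {s1, s4}): φ is true.
  s1 (successors ∅): φ is true.
  s2 (successors ∅): φ is true.
  s3 (successors {s1, s4}): φ is true.
  s4 (successors {s3}): φ is true.
For instance, at s4:
  At s4: p | <>s is true, []<>p is false, so (p | <>s) | []<>p is true.
    At s4: p is false, <>s is true, so p | <>s is true.
      At s4: <>s requires s at some successor in {s3}.
        s holds at s3, so <>s is true at s4.
    At s4: []<>p requires <>p at every successor {s3}.
      <>p fails at s3, so []<>p is false at s4.
Satisfying worlds: {s0, s1, s2, s3, s4}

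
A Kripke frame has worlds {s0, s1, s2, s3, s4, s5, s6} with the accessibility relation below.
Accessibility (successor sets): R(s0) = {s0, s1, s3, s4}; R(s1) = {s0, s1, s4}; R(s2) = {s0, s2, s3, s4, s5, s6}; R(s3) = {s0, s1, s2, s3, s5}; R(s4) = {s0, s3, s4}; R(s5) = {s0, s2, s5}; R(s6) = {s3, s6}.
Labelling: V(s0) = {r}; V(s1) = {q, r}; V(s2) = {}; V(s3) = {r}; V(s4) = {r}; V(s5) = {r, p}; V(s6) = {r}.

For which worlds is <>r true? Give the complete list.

Recall that <>ψ holds at a world iff ψ holds at some accessible world.
Let φ = <>r. Evaluate φ at each world:
  s0 (successors {s0, s1, s3, s4}): φ is true.
  s1 (successors {s0, s1, s4}): φ is true.
  s2 (successors {s0, s2, s3, s4, s5, s6}): φ is true.
  s3 (successors {s0, s1, s2, s3, s5}): φ is true.
  s4 (successors {s0, s3, s4}): φ is true.
  s5 (successors {s0, s2, s5}): φ is true.
  s6 (successors {s3, s6}): φ is true.
For instance, at s3:
  At s3: <>r requires r at some successor in {s0, s1, s2, s3, s5}.
    r holds at s0, so <>r is true at s3.
Satisfying worlds: {s0, s1, s2, s3, s4, s5, s6}

s0, s1, s2, s3, s4, s5, s6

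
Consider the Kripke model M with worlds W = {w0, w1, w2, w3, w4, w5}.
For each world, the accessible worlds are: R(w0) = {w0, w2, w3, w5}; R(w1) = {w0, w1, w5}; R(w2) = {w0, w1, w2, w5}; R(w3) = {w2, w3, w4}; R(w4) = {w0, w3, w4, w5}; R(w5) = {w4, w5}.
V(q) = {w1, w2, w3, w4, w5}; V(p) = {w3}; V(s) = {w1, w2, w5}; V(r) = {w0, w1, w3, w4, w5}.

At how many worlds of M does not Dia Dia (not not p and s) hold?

Let φ = not Dia Dia (not not p and s). Evaluate φ at each world:
  w0 (successors {w0, w2, w3, w5}): φ is true.
  w1 (successors {w0, w1, w5}): φ is true.
  w2 (successors {w0, w1, w2, w5}): φ is true.
  w3 (successors {w2, w3, w4}): φ is true.
  w4 (successors {w0, w3, w4, w5}): φ is true.
  w5 (successors {w4, w5}): φ is true.
For instance, at w3:
  At w3: Dia Dia (not not p and s) is false, so not Dia Dia (not not p and s) is true.
    At w3: Dia Dia (not not p and s) requires Dia (not not p and s) at some successor in {w2, w3, w4}.
      At w2: Dia (not not p and s) is false.
      At w3: Dia (not not p and s) is false.
      At w4: Dia (not not p and s) is false.
    So Dia Dia (not not p and s) is false at w3.
Satisfying worlds: {w0, w1, w2, w3, w4, w5}

6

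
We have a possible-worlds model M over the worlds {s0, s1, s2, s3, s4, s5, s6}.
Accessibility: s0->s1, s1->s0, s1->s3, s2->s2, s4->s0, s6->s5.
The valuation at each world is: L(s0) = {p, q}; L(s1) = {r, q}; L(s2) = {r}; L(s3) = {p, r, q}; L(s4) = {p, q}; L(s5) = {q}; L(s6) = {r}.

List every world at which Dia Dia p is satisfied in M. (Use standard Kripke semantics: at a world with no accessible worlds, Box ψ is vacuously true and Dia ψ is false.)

s0

Let φ = Dia Dia p. Evaluate φ at each world:
  s0 (successors {s1}): φ is true.
  s1 (successors {s0, s3}): φ is false.
  s2 (successors {s2}): φ is false.
  s3 (successors ∅): φ is false.
  s4 (successors {s0}): φ is false.
  s5 (successors ∅): φ is false.
  s6 (successors {s5}): φ is false.
For instance, at s4:
  At s4: Dia Dia p requires Dia p at some successor in {s0}.
    At s0: Dia p is false.
  So Dia Dia p is false at s4.
Satisfying worlds: {s0}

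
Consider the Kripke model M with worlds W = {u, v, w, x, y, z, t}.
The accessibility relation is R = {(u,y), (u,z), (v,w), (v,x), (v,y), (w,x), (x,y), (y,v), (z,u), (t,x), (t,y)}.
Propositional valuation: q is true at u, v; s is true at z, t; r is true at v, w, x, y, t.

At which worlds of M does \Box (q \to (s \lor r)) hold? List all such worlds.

Let φ = \Box (q \to (s \lor r)). Evaluate φ at each world:
  u (successors {y, z}): φ is true.
  v (successors {w, x, y}): φ is true.
  w (successors {x}): φ is true.
  x (successors {y}): φ is true.
  y (successors {v}): φ is true.
  z (successors {u}): φ is false.
  t (successors {x, y}): φ is true.
For instance, at u:
  At u: \Box (q \to (s \lor r)) requires q \to (s \lor r) at every successor {y, z}.
    At y: q \to (s \lor r) is true.
    At z: q \to (s \lor r) is true.
  So \Box (q \to (s \lor r)) is true at u.
Satisfying worlds: {u, v, w, x, y, t}

u, v, w, x, y, t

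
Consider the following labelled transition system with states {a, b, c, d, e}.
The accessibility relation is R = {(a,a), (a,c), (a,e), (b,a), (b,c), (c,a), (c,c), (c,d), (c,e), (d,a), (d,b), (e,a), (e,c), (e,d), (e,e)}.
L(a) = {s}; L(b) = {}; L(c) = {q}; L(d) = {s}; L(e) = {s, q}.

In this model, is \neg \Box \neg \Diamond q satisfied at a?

Yes

Recall that \Box ψ holds at a world iff ψ holds at every accessible world, and \Diamond ψ holds iff ψ holds at some accessible world.
At a: \Box \neg \Diamond q is false, so \neg \Box \neg \Diamond q is true.
  At a: \Box \neg \Diamond q requires \neg \Diamond q at every successor {a, c, e}.
    \neg \Diamond q fails at a, so \Box \neg \Diamond q is false at a.
      At a: \Diamond q is true, so \neg \Diamond q is false.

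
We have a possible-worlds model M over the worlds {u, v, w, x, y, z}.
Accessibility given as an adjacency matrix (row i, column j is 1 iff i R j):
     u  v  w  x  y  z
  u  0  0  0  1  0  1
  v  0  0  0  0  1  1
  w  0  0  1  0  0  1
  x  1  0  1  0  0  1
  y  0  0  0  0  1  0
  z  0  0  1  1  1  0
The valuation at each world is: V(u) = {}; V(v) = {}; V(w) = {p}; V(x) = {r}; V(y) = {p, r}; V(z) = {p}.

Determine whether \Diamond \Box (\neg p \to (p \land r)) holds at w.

Recall that \Box ψ holds at a world iff ψ holds at every accessible world, and \Diamond ψ holds iff ψ holds at some accessible world.
At w: \Diamond \Box (\neg p \to (p \land r)) requires \Box (\neg p \to (p \land r)) at some successor in {w, z}.
  \Box (\neg p \to (p \land r)) holds at w, so \Diamond \Box (\neg p \to (p \land r)) is true at w.
    At w: \Box (\neg p \to (p \land r)) requires \neg p \to (p \land r) at every successor {w, z}.
      At w: \neg p \to (p \land r) is true.
      At z: \neg p \to (p \land r) is true.
    So \Box (\neg p \to (p \land r)) is true at w.

Yes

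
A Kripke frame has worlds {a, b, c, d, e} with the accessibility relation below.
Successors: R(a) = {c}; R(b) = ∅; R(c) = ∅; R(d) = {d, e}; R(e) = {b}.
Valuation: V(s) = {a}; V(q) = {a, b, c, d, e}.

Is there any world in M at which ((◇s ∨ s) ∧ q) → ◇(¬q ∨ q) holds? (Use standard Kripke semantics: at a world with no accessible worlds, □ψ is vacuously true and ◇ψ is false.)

Yes

Let φ = ((◇s ∨ s) ∧ q) → ◇(¬q ∨ q). Evaluate φ at each world:
  a (successors {c}): φ is true.
  b (successors ∅): φ is true.
  c (successors ∅): φ is true.
  d (successors {d, e}): φ is true.
  e (successors {b}): φ is true.
Detail at a (witness):
  At a: (◇s ∨ s) ∧ q is true, ◇(¬q ∨ q) is true, so ((◇s ∨ s) ∧ q) → ◇(¬q ∨ q) is true.
    At a: ◇s ∨ s is true, q is true, so (◇s ∨ s) ∧ q is true.
      At a: ◇s is false, s is true, so ◇s ∨ s is true.
    At a: ◇(¬q ∨ q) requires ¬q ∨ q at some successor in {c}.
      ¬q ∨ q holds at c, so ◇(¬q ∨ q) is true at a.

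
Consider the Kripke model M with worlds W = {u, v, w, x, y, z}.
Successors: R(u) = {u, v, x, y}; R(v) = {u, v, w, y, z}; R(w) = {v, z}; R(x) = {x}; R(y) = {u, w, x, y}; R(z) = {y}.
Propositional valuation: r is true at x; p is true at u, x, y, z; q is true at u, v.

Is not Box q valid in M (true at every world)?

Let φ = not Box q. Evaluate φ at each world:
  u (successors {u, v, x, y}): φ is true.
  v (successors {u, v, w, y, z}): φ is true.
  w (successors {v, z}): φ is true.
  x (successors {x}): φ is true.
  y (successors {u, w, x, y}): φ is true.
  z (successors {y}): φ is true.
For instance, at u:
  At u: Box q is false, so not Box q is true.
    At u: Box q requires q at every successor {u, v, x, y}.
      q fails at x, so Box q is false at u.

Yes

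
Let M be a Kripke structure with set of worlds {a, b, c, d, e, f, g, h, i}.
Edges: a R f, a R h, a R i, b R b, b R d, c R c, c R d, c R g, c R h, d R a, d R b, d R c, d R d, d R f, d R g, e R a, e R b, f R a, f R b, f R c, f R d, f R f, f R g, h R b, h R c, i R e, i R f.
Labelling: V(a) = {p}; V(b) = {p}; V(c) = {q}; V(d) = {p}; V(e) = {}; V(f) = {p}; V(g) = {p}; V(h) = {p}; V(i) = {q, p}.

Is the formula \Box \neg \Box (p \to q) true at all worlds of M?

No

Recall that \Box ψ holds at a world iff ψ holds at every accessible world, and \Diamond ψ holds iff ψ holds at some accessible world.
Let φ = \Box \neg \Box (p \to q). Evaluate φ at each world:
  a (successors {f, h, i}): φ is true.
  b (successors {b, d}): φ is true.
  c (successors {c, d, g, h}): φ is false.
  d (successors {a, b, c, d, f, g}): φ is false.
  e (successors {a, b}): φ is true.
  f (successors {a, b, c, d, f, g}): φ is false.
  g (successors ∅): φ is true.
  h (successors {b, c}): φ is true.
  i (successors {e, f}): φ is true.
Detail at c (counterexample):
  At c: \Box \neg \Box (p \to q) requires \neg \Box (p \to q) at every successor {c, d, g, h}.
    \neg \Box (p \to q) fails at g, so \Box \neg \Box (p \to q) is false at c.
      At g: \Box (p \to q) is true, so \neg \Box (p \to q) is false.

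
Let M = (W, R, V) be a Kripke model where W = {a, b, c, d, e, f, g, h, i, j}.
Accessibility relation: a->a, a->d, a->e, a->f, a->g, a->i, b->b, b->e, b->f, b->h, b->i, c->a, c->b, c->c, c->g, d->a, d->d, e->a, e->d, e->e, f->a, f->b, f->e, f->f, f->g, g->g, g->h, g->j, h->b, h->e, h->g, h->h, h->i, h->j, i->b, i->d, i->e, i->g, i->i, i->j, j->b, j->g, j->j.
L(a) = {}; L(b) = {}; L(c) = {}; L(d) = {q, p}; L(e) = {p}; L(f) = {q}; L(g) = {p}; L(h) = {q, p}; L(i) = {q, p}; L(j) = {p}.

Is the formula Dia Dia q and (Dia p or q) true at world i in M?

Yes

Recall that Dia ψ holds at a world iff ψ holds at some accessible world.
At i: Dia Dia q is true, Dia p or q is true, so Dia Dia q and (Dia p or q) is true.
  At i: Dia Dia q requires Dia q at some successor in {b, d, e, g, i, j}.
    Dia q holds at b, so Dia Dia q is true at i.
      At b: Dia q requires q at some successor in {b, e, f, h, i}.
        q holds at f, so Dia q is true at b.
  At i: Dia p is true, q is true, so Dia p or q is true.
    At i: Dia p requires p at some successor in {b, d, e, g, i, j}.
      p holds at d, so Dia p is true at i.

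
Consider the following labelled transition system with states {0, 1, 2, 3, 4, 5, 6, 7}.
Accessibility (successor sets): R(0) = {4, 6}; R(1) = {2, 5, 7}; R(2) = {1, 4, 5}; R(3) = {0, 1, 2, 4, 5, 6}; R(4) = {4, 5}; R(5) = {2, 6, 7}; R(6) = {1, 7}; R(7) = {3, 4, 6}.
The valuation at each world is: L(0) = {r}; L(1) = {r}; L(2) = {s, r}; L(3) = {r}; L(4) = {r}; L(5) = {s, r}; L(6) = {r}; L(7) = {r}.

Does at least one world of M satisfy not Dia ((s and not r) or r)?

Let φ = not Dia ((s and not r) or r). Evaluate φ at each world:
  0 (successors {4, 6}): φ is false.
  1 (successors {2, 5, 7}): φ is false.
  2 (successors {1, 4, 5}): φ is false.
  3 (successors {0, 1, 2, 4, 5, 6}): φ is false.
  4 (successors {4, 5}): φ is false.
  5 (successors {2, 6, 7}): φ is false.
  6 (successors {1, 7}): φ is false.
  7 (successors {3, 4, 6}): φ is false.
For instance, at 4:
  At 4: Dia ((s and not r) or r) is true, so not Dia ((s and not r) or r) is false.
    At 4: Dia ((s and not r) or r) requires (s and not r) or r at some successor in {4, 5}.
      (s and not r) or r holds at 4, so Dia ((s and not r) or r) is true at 4.

No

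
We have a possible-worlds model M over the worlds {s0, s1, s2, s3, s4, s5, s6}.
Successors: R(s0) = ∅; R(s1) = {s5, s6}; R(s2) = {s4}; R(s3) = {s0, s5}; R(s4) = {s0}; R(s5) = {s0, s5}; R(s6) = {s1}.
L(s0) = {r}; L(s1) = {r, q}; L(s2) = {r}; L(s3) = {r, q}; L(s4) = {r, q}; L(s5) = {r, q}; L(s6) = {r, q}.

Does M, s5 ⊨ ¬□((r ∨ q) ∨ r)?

No

Recall that □ψ holds at a world iff ψ holds at every accessible world, and ◇ψ holds iff ψ holds at some accessible world.
At s5: □((r ∨ q) ∨ r) is true, so ¬□((r ∨ q) ∨ r) is false.
  At s5: □((r ∨ q) ∨ r) requires (r ∨ q) ∨ r at every successor {s0, s5}.
    At s0: (r ∨ q) ∨ r is true.
    At s5: (r ∨ q) ∨ r is true.
  So □((r ∨ q) ∨ r) is true at s5.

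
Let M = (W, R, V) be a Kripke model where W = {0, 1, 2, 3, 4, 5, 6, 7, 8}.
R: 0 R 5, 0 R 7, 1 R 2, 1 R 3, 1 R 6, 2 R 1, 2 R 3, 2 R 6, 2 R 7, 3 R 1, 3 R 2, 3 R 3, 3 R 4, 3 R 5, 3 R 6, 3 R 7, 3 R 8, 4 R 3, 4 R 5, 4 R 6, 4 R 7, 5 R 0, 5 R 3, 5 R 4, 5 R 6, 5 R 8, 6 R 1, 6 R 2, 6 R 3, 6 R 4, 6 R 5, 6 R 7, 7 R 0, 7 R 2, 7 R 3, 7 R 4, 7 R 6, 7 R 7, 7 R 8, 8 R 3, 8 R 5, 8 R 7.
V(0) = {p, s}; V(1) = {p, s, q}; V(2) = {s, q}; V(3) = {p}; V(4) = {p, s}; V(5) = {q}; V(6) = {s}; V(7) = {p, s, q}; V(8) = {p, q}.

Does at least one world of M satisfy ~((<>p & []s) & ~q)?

Let φ = ~((<>p & []s) & ~q). Evaluate φ at each world:
  0 (successors {5, 7}): φ is true.
  1 (successors {2, 3, 6}): φ is true.
  2 (successors {1, 3, 6, 7}): φ is true.
  3 (successors {1, 2, 3, 4, 5, 6, 7, 8}): φ is true.
  4 (successors {3, 5, 6, 7}): φ is true.
  5 (successors {0, 3, 4, 6, 8}): φ is true.
  6 (successors {1, 2, 3, 4, 5, 7}): φ is true.
  7 (successors {0, 2, 3, 4, 6, 7, 8}): φ is true.
  8 (successors {3, 5, 7}): φ is true.
Detail at 0 (witness):
  At 0: (<>p & []s) & ~q is false, so ~((<>p & []s) & ~q) is true.
    At 0: <>p & []s is false, ~q is true, so (<>p & []s) & ~q is false.
      At 0: <>p is true, []s is false, so <>p & []s is false.

Yes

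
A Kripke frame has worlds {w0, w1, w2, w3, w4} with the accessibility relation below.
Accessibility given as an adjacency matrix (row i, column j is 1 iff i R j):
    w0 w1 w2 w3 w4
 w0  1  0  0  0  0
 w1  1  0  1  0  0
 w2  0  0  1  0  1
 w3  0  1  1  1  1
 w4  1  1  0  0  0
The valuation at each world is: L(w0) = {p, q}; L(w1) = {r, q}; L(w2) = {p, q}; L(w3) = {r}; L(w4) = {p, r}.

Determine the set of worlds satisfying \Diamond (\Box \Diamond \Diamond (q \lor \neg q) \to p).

w0, w1, w2, w3, w4

Let φ = \Diamond (\Box \Diamond \Diamond (q \lor \neg q) \to p). Evaluate φ at each world:
  w0 (successors {w0}): φ is true.
  w1 (successors {w0, w2}): φ is true.
  w2 (successors {w2, w4}): φ is true.
  w3 (successors {w1, w2, w3, w4}): φ is true.
  w4 (successors {w0, w1}): φ is true.
For instance, at w1:
  At w1: \Diamond (\Box \Diamond \Diamond (q \lor \neg q) \to p) requires \Box \Diamond \Diamond (q \lor \neg q) \to p at some successor in {w0, w2}.
    \Box \Diamond \Diamond (q \lor \neg q) \to p holds at w0, so \Diamond (\Box \Diamond \Diamond (q \lor \neg q) \to p) is true at w1.
      At w0: \Box \Diamond \Diamond (q \lor \neg q) is true, p is true, so \Box \Diamond \Diamond (q \lor \neg q) \to p is true.
Satisfying worlds: {w0, w1, w2, w3, w4}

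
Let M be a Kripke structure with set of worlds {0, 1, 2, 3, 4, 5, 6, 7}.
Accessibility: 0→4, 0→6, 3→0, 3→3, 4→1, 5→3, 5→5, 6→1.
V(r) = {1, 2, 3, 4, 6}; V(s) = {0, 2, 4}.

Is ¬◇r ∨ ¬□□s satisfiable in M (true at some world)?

Let φ = ¬◇r ∨ ¬□□s. Evaluate φ at each world:
  0 (successors {4, 6}): φ is true.
  1 (successors ∅): φ is true.
  2 (successors ∅): φ is true.
  3 (successors {0, 3}): φ is true.
  4 (successors {1}): φ is false.
  5 (successors {3, 5}): φ is true.
  6 (successors {1}): φ is false.
  7 (successors ∅): φ is true.
Detail at 0 (witness):
  At 0: ¬◇r is false, ¬□□s is true, so ¬◇r ∨ ¬□□s is true.
    At 0: ◇r is true, so ¬◇r is false.
      At 0: ◇r requires r at some successor in {4, 6}.
        r holds at 4, so ◇r is true at 0.
    At 0: □□s is false, so ¬□□s is true.
      At 0: □□s requires □s at every successor {4, 6}.
        □s fails at 4, so □□s is false at 0.

Yes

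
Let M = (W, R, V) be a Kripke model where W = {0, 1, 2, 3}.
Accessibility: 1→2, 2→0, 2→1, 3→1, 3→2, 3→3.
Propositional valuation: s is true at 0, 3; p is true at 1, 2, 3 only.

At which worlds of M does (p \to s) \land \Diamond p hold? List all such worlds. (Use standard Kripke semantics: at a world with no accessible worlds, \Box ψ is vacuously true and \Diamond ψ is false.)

Recall that \Diamond ψ holds at a world iff ψ holds at some accessible world.
Let φ = (p \to s) \land \Diamond p. Evaluate φ at each world:
  0 (successors ∅): φ is false.
  1 (successors {2}): φ is false.
  2 (successors {0, 1}): φ is false.
  3 (successors {1, 2, 3}): φ is true.
For instance, at 2:
  At 2: p \to s is false, \Diamond p is true, so (p \to s) \land \Diamond p is false.
    At 2: \Diamond p requires p at some successor in {0, 1}.
      p holds at 1, so \Diamond p is true at 2.
Satisfying worlds: {3}

3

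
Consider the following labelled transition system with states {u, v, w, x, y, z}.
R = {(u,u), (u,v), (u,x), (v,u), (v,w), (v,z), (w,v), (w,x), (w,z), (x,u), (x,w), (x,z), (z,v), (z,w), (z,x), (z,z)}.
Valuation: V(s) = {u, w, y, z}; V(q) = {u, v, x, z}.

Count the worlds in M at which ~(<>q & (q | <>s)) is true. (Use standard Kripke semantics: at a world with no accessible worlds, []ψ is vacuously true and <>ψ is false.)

1

Recall that <>ψ holds at a world iff ψ holds at some accessible world.
Let φ = ~(<>q & (q | <>s)). Evaluate φ at each world:
  u (successors {u, v, x}): φ is false.
  v (successors {u, w, z}): φ is false.
  w (successors {v, x, z}): φ is false.
  x (successors {u, w, z}): φ is false.
  y (successors ∅): φ is true.
  z (successors {v, w, x, z}): φ is false.
For instance, at x:
  At x: <>q & (q | <>s) is true, so ~(<>q & (q | <>s)) is false.
    At x: <>q is true, q | <>s is true, so <>q & (q | <>s) is true.
      At x: <>q requires q at some successor in {u, w, z}.
        q holds at u, so <>q is true at x.
      At x: q is true, <>s is true, so q | <>s is true.
Satisfying worlds: {y}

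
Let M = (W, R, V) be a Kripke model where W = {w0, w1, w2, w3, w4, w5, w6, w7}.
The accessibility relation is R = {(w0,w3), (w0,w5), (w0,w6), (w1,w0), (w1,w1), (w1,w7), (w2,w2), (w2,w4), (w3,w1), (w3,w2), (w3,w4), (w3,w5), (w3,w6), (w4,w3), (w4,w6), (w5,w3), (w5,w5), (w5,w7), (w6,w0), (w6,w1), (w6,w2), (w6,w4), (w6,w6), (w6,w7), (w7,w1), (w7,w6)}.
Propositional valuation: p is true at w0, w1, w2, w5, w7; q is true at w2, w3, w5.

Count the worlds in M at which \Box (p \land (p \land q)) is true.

0

Let φ = \Box (p \land (p \land q)). Evaluate φ at each world:
  w0 (successors {w3, w5, w6}): φ is false.
  w1 (successors {w0, w1, w7}): φ is false.
  w2 (successors {w2, w4}): φ is false.
  w3 (successors {w1, w2, w4, w5, w6}): φ is false.
  w4 (successors {w3, w6}): φ is false.
  w5 (successors {w3, w5, w7}): φ is false.
  w6 (successors {w0, w1, w2, w4, w6, w7}): φ is false.
  w7 (successors {w1, w6}): φ is false.
For instance, at w7:
  At w7: \Box (p \land (p \land q)) requires p \land (p \land q) at every successor {w1, w6}.
    p \land (p \land q) fails at w1, so \Box (p \land (p \land q)) is false at w7.
Satisfying worlds: none.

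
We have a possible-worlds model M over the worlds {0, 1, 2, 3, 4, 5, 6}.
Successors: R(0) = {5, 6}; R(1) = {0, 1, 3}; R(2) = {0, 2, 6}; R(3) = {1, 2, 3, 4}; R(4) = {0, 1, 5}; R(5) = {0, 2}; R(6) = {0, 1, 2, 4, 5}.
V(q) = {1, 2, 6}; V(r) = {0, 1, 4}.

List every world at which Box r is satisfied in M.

Let φ = Box r. Evaluate φ at each world:
  0 (successors {5, 6}): φ is false.
  1 (successors {0, 1, 3}): φ is false.
  2 (successors {0, 2, 6}): φ is false.
  3 (successors {1, 2, 3, 4}): φ is false.
  4 (successors {0, 1, 5}): φ is false.
  5 (successors {0, 2}): φ is false.
  6 (successors {0, 1, 2, 4, 5}): φ is false.
For instance, at 3:
  At 3: Box r requires r at every successor {1, 2, 3, 4}.
    r fails at 2, so Box r is false at 3.
Satisfying worlds: none.

none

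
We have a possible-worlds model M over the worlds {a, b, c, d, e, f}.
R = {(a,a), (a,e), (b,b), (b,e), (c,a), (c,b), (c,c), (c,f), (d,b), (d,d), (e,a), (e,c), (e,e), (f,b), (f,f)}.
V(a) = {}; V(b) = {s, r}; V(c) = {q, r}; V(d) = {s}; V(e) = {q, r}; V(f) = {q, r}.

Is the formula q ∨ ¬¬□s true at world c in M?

Yes

At c: q is true, ¬¬□s is false, so q ∨ ¬¬□s is true.
  At c: ¬□s is true, so ¬¬□s is false.
    At c: □s is false, so ¬□s is true.
      At c: □s requires s at every successor {a, b, c, f}.
        s fails at a, so □s is false at c.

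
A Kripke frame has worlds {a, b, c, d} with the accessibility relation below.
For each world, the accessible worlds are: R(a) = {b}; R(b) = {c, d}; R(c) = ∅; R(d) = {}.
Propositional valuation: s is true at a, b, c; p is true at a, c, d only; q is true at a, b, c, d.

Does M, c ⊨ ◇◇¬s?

No

At c: no accessible worlds, so ◇◇¬s is false.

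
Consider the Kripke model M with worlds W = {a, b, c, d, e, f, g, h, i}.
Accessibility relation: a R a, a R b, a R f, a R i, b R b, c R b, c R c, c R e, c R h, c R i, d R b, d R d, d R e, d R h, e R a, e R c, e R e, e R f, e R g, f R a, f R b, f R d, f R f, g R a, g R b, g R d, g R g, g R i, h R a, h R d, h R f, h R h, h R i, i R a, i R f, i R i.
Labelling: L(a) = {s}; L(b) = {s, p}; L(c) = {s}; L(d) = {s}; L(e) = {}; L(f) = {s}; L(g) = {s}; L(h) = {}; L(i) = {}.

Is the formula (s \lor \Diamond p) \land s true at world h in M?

No

At h: s \lor \Diamond p is false, s is false, so (s \lor \Diamond p) \land s is false.
  At h: s is false, \Diamond p is false, so s \lor \Diamond p is false.
    At h: \Diamond p requires p at some successor in {a, d, f, h, i}.
      At a: p is false.
      At d: p is false.
      At f: p is false.
      At h: p is false.
      At i: p is false.
    So \Diamond p is false at h.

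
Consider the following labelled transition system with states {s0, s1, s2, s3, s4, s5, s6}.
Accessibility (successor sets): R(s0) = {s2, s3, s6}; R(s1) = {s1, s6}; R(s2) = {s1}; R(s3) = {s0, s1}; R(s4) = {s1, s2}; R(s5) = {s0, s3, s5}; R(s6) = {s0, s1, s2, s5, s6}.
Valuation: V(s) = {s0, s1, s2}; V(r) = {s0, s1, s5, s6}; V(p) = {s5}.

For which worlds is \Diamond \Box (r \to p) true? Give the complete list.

Recall that \Box ψ holds at a world iff ψ holds at every accessible world, and \Diamond ψ holds iff ψ holds at some accessible world.
Let φ = \Diamond \Box (r \to p). Evaluate φ at each world:
  s0 (successors {s2, s3, s6}): φ is false.
  s1 (successors {s1, s6}): φ is false.
  s2 (successors {s1}): φ is false.
  s3 (successors {s0, s1}): φ is false.
  s4 (successors {s1, s2}): φ is false.
  s5 (successors {s0, s3, s5}): φ is false.
  s6 (successors {s0, s1, s2, s5, s6}): φ is false.
For instance, at s1:
  At s1: \Diamond \Box (r \to p) requires \Box (r \to p) at some successor in {s1, s6}.
    At s1: \Box (r \to p) is false.
    At s6: \Box (r \to p) is false.
  So \Diamond \Box (r \to p) is false at s1.
Satisfying worlds: none.

none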